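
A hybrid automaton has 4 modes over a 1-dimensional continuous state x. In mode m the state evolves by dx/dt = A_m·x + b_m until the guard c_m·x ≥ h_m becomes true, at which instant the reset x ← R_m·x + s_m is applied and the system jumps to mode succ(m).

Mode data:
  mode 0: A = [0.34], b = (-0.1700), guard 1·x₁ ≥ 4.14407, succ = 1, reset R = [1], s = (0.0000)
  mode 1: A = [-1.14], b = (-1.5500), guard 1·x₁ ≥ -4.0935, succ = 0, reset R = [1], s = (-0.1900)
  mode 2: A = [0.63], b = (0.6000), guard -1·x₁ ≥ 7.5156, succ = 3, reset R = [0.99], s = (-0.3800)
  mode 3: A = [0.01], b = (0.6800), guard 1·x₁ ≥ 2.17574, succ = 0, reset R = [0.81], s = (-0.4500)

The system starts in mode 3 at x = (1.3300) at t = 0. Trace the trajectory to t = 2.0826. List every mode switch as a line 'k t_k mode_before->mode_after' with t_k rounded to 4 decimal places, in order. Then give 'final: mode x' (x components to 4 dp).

1 1.2125 3->0
final: 0 1.5920

Mode 3: guard c·x = 2.1757 hit at Δt = 1.2125 (t = 1.2125), x⁻ = (2.1757) → reset → x⁺ = (1.3123), jump to mode 0
Mode 0: flow for 0.8701 to horizon, guard not reached → x = (1.5920)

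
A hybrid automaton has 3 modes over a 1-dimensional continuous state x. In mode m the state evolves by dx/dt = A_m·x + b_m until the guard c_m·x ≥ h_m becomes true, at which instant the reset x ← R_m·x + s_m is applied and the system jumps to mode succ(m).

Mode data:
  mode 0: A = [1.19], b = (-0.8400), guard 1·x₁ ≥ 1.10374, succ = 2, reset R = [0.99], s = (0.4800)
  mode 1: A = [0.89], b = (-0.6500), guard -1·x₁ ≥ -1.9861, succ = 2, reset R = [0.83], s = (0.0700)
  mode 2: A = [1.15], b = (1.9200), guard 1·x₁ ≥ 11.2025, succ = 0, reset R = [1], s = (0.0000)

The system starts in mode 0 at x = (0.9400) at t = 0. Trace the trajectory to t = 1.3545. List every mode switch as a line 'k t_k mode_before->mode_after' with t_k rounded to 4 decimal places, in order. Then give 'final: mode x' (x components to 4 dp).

1 0.4456 0->2
final: 2 7.5516

Mode 0: guard c·x = 1.1037 hit at Δt = 0.4456 (t = 0.4456), x⁻ = (1.1037) → reset → x⁺ = (1.5727), jump to mode 2
Mode 2: flow for 0.9089 to horizon, guard not reached → x = (7.5516)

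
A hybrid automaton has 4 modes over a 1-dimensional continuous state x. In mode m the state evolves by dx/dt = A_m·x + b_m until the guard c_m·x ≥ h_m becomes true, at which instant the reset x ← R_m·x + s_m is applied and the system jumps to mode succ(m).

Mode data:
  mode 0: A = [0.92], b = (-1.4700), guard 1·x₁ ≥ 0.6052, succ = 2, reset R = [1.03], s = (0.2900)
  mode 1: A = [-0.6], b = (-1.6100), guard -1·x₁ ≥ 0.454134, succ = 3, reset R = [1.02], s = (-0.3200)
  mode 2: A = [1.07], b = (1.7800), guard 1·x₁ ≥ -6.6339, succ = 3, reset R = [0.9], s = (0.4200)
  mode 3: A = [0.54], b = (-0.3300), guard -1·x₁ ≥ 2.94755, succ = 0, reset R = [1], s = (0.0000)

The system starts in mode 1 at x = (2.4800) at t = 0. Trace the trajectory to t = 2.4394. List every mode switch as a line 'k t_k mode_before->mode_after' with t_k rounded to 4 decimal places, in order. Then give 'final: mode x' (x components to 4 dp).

Mode 1: guard c·x = 0.4541 hit at Δt = 1.3999 (t = 1.3999), x⁻ = (-0.4541) → reset → x⁺ = (-0.7832), jump to mode 3
Mode 3: flow for 1.0395 to horizon, guard not reached → x = (-1.8331)

1 1.3999 1->3
final: 3 -1.8331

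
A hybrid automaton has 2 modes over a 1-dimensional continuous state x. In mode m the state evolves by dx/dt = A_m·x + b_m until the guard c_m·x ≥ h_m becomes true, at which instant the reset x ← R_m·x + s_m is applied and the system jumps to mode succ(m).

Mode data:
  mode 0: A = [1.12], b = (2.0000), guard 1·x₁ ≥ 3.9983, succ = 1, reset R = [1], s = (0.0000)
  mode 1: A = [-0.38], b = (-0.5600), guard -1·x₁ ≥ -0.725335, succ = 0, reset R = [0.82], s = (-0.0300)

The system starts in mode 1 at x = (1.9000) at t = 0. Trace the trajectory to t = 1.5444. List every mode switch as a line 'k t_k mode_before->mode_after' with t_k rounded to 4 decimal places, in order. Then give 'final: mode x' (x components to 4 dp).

Mode 1: guard c·x = -0.7253 hit at Δt = 1.1263 (t = 1.1263), x⁻ = (0.7253) → reset → x⁺ = (0.5648), jump to mode 0
Mode 0: flow for 0.4181 to horizon, guard not reached → x = (1.9686)

1 1.1263 1->0
final: 0 1.9686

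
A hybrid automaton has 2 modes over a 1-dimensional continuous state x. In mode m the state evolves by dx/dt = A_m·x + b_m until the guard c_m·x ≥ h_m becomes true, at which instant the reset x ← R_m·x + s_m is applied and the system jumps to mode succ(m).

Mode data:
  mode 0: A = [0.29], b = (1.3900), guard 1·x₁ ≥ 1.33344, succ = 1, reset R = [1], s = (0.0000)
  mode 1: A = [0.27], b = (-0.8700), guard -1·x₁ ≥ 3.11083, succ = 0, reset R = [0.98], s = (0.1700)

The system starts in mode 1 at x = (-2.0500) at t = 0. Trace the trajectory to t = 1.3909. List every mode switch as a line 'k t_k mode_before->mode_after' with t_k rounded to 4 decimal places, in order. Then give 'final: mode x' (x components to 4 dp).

Mode 1: guard c·x = 3.1108 hit at Δt = 0.6790 (t = 0.6790), x⁻ = (-3.1108) → reset → x⁺ = (-2.8786), jump to mode 0
Mode 0: flow for 0.7119 to horizon, guard not reached → x = (-2.4396)

1 0.6790 1->0
final: 0 -2.4396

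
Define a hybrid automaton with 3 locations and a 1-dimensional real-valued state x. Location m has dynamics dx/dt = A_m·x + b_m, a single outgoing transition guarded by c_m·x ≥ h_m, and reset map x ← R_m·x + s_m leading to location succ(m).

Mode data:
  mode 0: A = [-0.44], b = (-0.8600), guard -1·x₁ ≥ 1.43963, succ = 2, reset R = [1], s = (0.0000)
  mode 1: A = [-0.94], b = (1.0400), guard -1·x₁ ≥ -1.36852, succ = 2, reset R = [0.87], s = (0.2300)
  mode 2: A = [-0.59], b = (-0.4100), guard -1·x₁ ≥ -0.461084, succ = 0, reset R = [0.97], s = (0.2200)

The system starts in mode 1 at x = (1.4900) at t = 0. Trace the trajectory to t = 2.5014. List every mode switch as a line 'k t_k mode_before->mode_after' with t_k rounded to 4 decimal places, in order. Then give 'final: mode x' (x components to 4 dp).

1 0.4051 1->2
2 1.4294 2->0
final: 0 -0.3187

Mode 1: guard c·x = -1.3685 hit at Δt = 0.4051 (t = 0.4051), x⁻ = (1.3685) → reset → x⁺ = (1.4206), jump to mode 2
Mode 2: guard c·x = -0.4611 hit at Δt = 1.0243 (t = 1.4294), x⁻ = (0.4611) → reset → x⁺ = (0.6673), jump to mode 0
Mode 0: flow for 1.0720 to horizon, guard not reached → x = (-0.3187)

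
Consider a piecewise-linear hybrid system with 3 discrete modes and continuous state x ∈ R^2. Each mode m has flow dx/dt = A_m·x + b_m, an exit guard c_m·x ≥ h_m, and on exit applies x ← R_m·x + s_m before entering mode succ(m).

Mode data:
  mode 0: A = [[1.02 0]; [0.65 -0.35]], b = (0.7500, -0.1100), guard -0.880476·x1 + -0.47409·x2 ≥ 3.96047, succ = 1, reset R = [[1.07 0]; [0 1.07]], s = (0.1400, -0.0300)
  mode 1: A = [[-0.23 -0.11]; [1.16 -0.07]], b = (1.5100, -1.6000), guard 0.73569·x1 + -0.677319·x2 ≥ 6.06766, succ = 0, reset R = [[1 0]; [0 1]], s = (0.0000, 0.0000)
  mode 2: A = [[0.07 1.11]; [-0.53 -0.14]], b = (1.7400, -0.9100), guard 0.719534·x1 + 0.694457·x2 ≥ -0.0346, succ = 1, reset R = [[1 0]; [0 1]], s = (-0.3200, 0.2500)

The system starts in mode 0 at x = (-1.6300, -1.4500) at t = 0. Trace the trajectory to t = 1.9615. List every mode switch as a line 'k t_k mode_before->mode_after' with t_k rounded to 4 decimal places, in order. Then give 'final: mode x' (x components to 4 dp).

1 0.9974 0->1
final: 1 -0.8888 -6.1457

Mode 0: guard c·x = 3.9605 hit at Δt = 0.9974 (t = 0.9974), x⁻ = (-3.2099, -2.3924) → reset → x⁺ = (-3.2946, -2.5899), jump to mode 1
Mode 1: flow for 0.9641 to horizon, guard not reached → x = (-0.8888, -6.1457)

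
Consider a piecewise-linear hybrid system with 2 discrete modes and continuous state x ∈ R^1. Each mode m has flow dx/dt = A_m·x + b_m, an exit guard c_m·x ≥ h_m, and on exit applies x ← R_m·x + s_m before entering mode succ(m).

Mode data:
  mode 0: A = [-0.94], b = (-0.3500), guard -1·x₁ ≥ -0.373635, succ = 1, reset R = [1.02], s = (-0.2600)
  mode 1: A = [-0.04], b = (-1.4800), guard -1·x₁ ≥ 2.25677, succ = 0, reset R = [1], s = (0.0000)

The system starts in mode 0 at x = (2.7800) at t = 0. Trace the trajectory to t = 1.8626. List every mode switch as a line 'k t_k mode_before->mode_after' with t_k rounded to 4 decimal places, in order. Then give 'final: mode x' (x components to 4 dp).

1 1.5332 0->1
final: 1 -0.3648

Mode 0: guard c·x = -0.3736 hit at Δt = 1.5332 (t = 1.5332), x⁻ = (0.3736) → reset → x⁺ = (0.1211), jump to mode 1
Mode 1: flow for 0.3294 to horizon, guard not reached → x = (-0.3648)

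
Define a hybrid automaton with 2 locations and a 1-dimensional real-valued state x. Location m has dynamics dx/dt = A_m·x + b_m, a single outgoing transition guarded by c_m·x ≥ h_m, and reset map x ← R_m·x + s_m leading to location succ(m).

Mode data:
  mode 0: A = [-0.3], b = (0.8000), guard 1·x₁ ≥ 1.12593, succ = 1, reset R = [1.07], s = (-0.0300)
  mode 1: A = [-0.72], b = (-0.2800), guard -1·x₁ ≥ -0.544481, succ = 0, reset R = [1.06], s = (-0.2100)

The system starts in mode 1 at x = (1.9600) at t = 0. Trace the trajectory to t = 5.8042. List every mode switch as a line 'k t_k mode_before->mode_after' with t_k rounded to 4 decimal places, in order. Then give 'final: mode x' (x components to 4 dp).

Mode 1: guard c·x = -0.5445 hit at Δt = 1.2818 (t = 1.2818), x⁻ = (0.5445) → reset → x⁺ = (0.3671), jump to mode 0
Mode 0: guard c·x = 1.1259 hit at Δt = 1.3348 (t = 2.6166), x⁻ = (1.1259) → reset → x⁺ = (1.1747), jump to mode 1
Mode 1: guard c·x = -0.5445 hit at Δt = 0.7166 (t = 3.3332), x⁻ = (0.5445) → reset → x⁺ = (0.3671), jump to mode 0
Mode 0: guard c·x = 1.1259 hit at Δt = 1.3348 (t = 4.6680), x⁻ = (1.1259) → reset → x⁺ = (1.1747), jump to mode 1
Mode 1: guard c·x = -0.5445 hit at Δt = 0.7166 (t = 5.3846), x⁻ = (0.5445) → reset → x⁺ = (0.3671), jump to mode 0
Mode 0: flow for 0.4196 to horizon, guard not reached → x = (0.6391)

1 1.2818 1->0
2 2.6166 0->1
3 3.3332 1->0
4 4.6680 0->1
5 5.3846 1->0
final: 0 0.6391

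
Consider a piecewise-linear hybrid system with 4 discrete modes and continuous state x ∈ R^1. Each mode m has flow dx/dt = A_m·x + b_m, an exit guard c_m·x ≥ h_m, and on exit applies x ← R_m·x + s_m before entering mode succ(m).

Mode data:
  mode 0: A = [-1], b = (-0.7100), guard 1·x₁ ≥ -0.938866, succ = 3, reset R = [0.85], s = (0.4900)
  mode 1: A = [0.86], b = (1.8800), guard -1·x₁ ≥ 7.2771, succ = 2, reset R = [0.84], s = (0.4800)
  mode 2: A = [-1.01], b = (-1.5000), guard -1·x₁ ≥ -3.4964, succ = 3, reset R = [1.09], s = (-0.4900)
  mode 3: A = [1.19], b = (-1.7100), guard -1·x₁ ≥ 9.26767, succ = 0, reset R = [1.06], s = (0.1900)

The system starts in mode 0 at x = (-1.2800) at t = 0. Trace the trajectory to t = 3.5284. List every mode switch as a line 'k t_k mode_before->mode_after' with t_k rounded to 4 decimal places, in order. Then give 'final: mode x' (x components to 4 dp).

1 0.9125 0->3
2 2.4368 3->0
final: 0 -3.7055

Mode 0: guard c·x = -0.9389 hit at Δt = 0.9125 (t = 0.9125), x⁻ = (-0.9389) → reset → x⁺ = (-0.3080), jump to mode 3
Mode 3: guard c·x = 9.2677 hit at Δt = 1.5243 (t = 2.4368), x⁻ = (-9.2677) → reset → x⁺ = (-9.6337), jump to mode 0
Mode 0: flow for 1.0916 to horizon, guard not reached → x = (-3.7055)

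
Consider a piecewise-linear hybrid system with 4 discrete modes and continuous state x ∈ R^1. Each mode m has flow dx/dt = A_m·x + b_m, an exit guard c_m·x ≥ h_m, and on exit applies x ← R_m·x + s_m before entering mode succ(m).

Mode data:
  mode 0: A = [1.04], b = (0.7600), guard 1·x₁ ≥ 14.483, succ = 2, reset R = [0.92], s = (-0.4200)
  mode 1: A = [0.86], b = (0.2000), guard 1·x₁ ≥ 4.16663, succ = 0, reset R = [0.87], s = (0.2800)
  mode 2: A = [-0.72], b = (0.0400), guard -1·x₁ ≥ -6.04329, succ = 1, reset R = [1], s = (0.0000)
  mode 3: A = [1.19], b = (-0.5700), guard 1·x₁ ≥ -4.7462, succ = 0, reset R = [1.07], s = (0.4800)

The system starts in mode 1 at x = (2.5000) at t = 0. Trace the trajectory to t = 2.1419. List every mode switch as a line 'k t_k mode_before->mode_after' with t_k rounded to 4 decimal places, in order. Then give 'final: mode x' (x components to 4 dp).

Mode 1: guard c·x = 4.1666 hit at Δt = 0.5537 (t = 0.5537), x⁻ = (4.1666) → reset → x⁺ = (3.9050), jump to mode 0
Mode 0: guard c·x = 14.4830 hit at Δt = 1.1427 (t = 1.6964), x⁻ = (14.4830) → reset → x⁺ = (12.9044), jump to mode 2
Mode 2: flow for 0.4455 to horizon, guard not reached → x = (9.3786)

1 0.5537 1->0
2 1.6964 0->2
final: 2 9.3786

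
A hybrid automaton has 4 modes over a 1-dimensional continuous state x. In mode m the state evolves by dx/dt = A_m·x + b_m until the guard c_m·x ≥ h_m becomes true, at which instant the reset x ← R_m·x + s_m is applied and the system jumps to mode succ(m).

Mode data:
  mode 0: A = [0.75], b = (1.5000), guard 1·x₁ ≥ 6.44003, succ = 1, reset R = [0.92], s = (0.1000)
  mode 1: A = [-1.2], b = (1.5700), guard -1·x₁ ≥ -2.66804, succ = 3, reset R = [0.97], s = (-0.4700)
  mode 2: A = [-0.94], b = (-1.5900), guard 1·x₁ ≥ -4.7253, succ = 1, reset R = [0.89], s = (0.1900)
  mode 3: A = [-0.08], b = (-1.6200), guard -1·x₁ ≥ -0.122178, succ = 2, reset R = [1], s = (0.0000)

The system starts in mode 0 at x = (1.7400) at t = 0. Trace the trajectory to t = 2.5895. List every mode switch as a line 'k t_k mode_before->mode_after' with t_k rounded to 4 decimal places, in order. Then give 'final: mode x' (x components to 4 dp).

Mode 0: guard c·x = 6.4400 hit at Δt = 1.0852 (t = 1.0852), x⁻ = (6.4400) → reset → x⁺ = (6.0248), jump to mode 1
Mode 1: guard c·x = -2.6680 hit at Δt = 1.0365 (t = 2.1217), x⁻ = (2.6680) → reset → x⁺ = (2.1180), jump to mode 3
Mode 3: flow for 0.4678 to horizon, guard not reached → x = (1.2964)

1 1.0852 0->1
2 2.1217 1->3
final: 3 1.2964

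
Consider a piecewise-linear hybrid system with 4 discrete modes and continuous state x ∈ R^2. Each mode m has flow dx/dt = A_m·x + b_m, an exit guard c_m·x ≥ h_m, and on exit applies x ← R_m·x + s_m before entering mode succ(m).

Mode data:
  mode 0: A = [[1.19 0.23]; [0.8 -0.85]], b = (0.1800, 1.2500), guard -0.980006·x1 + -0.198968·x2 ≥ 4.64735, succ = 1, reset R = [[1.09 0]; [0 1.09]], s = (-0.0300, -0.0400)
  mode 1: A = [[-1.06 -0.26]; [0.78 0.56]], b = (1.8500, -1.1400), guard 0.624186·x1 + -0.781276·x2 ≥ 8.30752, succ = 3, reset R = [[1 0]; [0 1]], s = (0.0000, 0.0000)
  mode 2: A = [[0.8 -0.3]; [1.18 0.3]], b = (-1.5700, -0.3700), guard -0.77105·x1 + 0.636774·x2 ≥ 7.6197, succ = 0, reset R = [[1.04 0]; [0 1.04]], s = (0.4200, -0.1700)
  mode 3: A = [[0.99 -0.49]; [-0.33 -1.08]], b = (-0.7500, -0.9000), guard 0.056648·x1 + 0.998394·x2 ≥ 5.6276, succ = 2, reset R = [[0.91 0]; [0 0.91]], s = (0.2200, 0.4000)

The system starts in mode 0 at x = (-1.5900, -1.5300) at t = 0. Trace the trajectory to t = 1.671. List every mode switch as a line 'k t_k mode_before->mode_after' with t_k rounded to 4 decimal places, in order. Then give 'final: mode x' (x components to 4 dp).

Mode 0: guard c·x = 4.6474 hit at Δt = 0.8315 (t = 0.8315), x⁻ = (-4.4538, -1.4203) → reset → x⁺ = (-4.8847, -1.5881), jump to mode 1
Mode 1: flow for 0.8395 to horizon, guard not reached → x = (-0.3805, -5.8987)

1 0.8315 0->1
final: 1 -0.3805 -5.8987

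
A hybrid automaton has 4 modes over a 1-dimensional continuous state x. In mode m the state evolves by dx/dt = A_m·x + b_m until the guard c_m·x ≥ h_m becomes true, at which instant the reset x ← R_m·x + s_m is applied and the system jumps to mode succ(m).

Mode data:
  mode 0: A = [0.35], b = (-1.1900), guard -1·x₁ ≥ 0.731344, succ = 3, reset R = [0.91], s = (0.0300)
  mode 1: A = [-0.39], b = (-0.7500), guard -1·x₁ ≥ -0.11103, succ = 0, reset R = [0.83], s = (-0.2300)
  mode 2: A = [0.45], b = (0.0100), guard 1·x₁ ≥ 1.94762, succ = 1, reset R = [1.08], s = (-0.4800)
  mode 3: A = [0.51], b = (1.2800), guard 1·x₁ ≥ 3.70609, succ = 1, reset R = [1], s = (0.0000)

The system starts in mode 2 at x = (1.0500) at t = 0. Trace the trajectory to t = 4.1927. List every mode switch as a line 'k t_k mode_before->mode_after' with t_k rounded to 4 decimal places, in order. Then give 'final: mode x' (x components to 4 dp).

Mode 2: guard c·x = 1.9476 hit at Δt = 1.3516 (t = 1.3516), x⁻ = (1.9476) → reset → x⁺ = (1.6234), jump to mode 1
Mode 1: guard c·x = -0.1110 hit at Δt = 1.4254 (t = 2.7770), x⁻ = (0.1110) → reset → x⁺ = (-0.1378), jump to mode 0
Mode 0: guard c·x = 0.7313 hit at Δt = 0.4431 (t = 3.2201), x⁻ = (-0.7313) → reset → x⁺ = (-0.6355), jump to mode 3
Mode 3: flow for 0.9726 to horizon, guard not reached → x = (0.5681)

1 1.3516 2->1
2 2.7770 1->0
3 3.2201 0->3
final: 3 0.5681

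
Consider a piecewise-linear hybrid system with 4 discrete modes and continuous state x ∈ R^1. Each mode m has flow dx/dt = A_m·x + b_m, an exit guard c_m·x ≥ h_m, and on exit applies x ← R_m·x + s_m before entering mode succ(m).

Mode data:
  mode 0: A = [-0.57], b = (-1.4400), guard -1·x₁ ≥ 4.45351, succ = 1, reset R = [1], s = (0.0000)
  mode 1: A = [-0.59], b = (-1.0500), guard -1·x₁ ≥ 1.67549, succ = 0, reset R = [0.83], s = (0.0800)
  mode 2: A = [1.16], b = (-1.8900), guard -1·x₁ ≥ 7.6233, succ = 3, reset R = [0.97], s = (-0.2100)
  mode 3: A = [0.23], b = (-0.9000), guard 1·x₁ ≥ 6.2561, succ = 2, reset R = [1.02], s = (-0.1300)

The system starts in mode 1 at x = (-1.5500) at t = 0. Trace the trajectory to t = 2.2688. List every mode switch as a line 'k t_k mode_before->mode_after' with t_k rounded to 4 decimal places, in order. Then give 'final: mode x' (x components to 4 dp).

Mode 1: guard c·x = 1.6755 hit at Δt = 1.3399 (t = 1.3399), x⁻ = (-1.6755) → reset → x⁺ = (-1.3107), jump to mode 0
Mode 0: flow for 0.9289 to horizon, guard not reached → x = (-1.8104)

1 1.3399 1->0
final: 0 -1.8104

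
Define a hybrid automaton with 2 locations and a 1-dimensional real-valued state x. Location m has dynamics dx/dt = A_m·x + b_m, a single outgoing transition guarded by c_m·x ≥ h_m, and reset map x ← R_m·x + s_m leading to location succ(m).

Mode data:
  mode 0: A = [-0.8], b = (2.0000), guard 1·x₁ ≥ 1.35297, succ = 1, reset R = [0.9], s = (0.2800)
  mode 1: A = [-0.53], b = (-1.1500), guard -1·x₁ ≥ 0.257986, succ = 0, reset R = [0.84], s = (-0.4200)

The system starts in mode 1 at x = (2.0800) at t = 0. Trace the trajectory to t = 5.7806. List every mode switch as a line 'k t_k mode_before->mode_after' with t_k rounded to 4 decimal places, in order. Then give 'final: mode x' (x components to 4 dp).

Mode 1: guard c·x = 0.2580 hit at Δt = 1.5072 (t = 1.5072), x⁻ = (-0.2580) → reset → x⁺ = (-0.6367), jump to mode 0
Mode 0: guard c·x = 1.3530 hit at Δt = 1.2575 (t = 2.7647), x⁻ = (1.3530) → reset → x⁺ = (1.4977), jump to mode 1
Mode 1: guard c·x = 0.2580 hit at Δt = 1.2291 (t = 3.9938), x⁻ = (-0.2580) → reset → x⁺ = (-0.6367), jump to mode 0
Mode 0: guard c·x = 1.3530 hit at Δt = 1.2575 (t = 5.2513), x⁻ = (1.3530) → reset → x⁺ = (1.4977), jump to mode 1
Mode 1: flow for 0.5293 to horizon, guard not reached → x = (0.6006)

1 1.5072 1->0
2 2.7647 0->1
3 3.9938 1->0
4 5.2513 0->1
final: 1 0.6006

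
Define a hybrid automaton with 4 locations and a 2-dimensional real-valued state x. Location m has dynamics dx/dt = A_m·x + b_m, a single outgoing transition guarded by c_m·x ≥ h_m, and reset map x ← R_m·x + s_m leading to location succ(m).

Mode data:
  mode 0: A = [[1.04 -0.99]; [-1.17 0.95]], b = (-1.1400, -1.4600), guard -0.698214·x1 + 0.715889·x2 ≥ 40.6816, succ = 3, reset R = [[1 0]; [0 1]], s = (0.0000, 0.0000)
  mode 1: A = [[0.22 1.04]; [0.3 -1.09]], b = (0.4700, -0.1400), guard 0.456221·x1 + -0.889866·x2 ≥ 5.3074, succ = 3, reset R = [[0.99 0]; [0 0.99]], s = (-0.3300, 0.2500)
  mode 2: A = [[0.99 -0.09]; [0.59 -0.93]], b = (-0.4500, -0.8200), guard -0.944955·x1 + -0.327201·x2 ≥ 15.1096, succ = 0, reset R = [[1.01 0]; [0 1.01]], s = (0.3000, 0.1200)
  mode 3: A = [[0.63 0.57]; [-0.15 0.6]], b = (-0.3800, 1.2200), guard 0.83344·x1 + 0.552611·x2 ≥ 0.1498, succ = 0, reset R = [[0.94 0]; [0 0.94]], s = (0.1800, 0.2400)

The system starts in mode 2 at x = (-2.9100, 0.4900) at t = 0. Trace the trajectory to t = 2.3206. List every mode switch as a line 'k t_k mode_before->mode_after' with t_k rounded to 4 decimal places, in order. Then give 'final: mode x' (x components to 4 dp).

1 1.5249 2->0
final: 0 -36.6061 17.9242

Mode 2: guard c·x = 15.1096 hit at Δt = 1.5249 (t = 1.5249), x⁻ = (-14.3658, -4.6899) → reset → x⁺ = (-14.2095, -4.6168), jump to mode 0
Mode 0: flow for 0.7957 to horizon, guard not reached → x = (-36.6061, 17.9242)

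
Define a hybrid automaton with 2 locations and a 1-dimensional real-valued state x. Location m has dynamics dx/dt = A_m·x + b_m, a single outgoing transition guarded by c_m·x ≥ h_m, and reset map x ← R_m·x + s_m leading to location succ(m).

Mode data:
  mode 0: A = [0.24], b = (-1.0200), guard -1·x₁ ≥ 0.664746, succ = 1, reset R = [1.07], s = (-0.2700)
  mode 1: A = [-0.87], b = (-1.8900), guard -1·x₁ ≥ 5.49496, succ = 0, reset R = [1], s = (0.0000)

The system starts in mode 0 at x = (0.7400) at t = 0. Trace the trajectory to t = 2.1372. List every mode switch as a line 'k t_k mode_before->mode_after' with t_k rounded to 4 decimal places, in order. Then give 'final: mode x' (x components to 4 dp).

Mode 0: guard c·x = 0.6647 hit at Δt = 1.4026 (t = 1.4026), x⁻ = (-0.6647) → reset → x⁺ = (-0.9813), jump to mode 1
Mode 1: flow for 0.7346 to horizon, guard not reached → x = (-1.5438)

1 1.4026 0->1
final: 1 -1.5438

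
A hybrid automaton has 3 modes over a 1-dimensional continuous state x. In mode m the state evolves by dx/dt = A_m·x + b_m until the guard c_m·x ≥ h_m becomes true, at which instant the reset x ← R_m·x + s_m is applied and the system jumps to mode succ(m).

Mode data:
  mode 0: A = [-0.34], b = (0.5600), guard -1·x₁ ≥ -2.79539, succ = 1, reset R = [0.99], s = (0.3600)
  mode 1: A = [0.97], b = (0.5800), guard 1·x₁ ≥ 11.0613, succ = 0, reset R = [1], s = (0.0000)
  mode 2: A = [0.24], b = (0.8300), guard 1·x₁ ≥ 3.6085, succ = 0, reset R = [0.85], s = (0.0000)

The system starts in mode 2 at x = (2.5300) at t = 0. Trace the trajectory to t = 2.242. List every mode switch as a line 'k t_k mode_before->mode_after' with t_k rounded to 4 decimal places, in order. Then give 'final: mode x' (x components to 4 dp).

Mode 2: guard c·x = 3.6085 hit at Δt = 0.6900 (t = 0.6900), x⁻ = (3.6085) → reset → x⁺ = (3.0672), jump to mode 0
Mode 0: guard c·x = -2.7954 hit at Δt = 0.6249 (t = 1.3149), x⁻ = (2.7954) → reset → x⁺ = (3.1274), jump to mode 1
Mode 1: flow for 0.9271 to horizon, guard not reached → x = (8.5585)

1 0.6900 2->0
2 1.3149 0->1
final: 1 8.5585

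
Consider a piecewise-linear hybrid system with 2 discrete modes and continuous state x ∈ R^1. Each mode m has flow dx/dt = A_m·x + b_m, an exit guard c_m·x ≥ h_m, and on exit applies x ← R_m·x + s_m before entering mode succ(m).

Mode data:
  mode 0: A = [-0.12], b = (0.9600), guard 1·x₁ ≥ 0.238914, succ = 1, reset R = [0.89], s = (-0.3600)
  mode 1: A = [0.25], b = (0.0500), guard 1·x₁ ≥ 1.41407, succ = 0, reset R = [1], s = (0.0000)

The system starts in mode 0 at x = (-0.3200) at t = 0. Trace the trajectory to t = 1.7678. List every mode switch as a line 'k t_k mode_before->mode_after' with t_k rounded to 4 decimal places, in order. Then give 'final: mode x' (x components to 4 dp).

Mode 0: guard c·x = 0.2389 hit at Δt = 0.5795 (t = 0.5795), x⁻ = (0.2389) → reset → x⁺ = (-0.1474), jump to mode 1
Mode 1: flow for 1.1883 to horizon, guard not reached → x = (-0.1292)

1 0.5795 0->1
final: 1 -0.1292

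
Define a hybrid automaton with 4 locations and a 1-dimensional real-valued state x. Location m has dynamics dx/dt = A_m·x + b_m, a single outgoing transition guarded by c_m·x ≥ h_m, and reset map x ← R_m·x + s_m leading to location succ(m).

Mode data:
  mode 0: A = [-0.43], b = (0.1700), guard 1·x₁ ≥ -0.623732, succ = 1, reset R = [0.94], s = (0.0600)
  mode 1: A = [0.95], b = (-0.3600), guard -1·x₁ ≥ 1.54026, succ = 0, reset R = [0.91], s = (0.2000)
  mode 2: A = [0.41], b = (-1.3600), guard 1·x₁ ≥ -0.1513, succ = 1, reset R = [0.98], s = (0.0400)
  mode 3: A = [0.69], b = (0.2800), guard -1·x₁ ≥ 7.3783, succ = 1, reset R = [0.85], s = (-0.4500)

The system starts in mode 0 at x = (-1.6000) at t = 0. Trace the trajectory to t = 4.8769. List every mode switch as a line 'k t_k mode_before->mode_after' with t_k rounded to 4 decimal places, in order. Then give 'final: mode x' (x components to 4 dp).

Mode 0: guard c·x = -0.6237 hit at Δt = 1.5626 (t = 1.5626), x⁻ = (-0.6237) → reset → x⁺ = (-0.5263), jump to mode 1
Mode 1: guard c·x = 1.5403 hit at Δt = 0.7910 (t = 2.3536), x⁻ = (-1.5403) → reset → x⁺ = (-1.2016), jump to mode 0
Mode 0: guard c·x = -0.6237 hit at Δt = 1.0447 (t = 3.3983), x⁻ = (-0.6237) → reset → x⁺ = (-0.5263), jump to mode 1
Mode 1: guard c·x = 1.5403 hit at Δt = 0.7910 (t = 4.1893), x⁻ = (-1.5403) → reset → x⁺ = (-1.2016), jump to mode 0
Mode 0: flow for 0.6876 to horizon, guard not reached → x = (-0.7929)

1 1.5626 0->1
2 2.3536 1->0
3 3.3983 0->1
4 4.1893 1->0
final: 0 -0.7929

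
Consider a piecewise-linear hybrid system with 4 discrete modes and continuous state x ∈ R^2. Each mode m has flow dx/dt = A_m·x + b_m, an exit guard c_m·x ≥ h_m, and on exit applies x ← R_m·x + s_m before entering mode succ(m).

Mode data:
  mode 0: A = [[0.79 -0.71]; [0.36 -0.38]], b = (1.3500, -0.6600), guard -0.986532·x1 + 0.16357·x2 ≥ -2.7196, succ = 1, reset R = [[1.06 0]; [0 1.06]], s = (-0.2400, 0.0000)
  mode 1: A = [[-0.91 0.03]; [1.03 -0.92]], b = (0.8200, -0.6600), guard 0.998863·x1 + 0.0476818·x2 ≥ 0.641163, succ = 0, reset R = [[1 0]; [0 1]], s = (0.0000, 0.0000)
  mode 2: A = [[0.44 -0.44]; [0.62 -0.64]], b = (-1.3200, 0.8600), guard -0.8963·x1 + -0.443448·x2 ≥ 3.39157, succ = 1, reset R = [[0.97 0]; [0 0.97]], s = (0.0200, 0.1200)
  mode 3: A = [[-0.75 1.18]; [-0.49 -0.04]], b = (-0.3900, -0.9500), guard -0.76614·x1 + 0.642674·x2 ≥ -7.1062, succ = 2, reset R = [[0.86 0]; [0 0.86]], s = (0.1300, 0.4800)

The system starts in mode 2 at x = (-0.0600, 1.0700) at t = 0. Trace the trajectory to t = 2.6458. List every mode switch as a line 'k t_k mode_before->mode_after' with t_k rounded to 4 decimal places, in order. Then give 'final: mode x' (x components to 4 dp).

1 1.5348 2->1
final: 1 -0.7800 -1.6675

Mode 2: guard c·x = 3.3916 hit at Δt = 1.5348 (t = 1.5348), x⁻ = (-3.7766, -0.0149) → reset → x⁺ = (-3.6433, 0.1056), jump to mode 1
Mode 1: flow for 1.1110 to horizon, guard not reached → x = (-0.7800, -1.6675)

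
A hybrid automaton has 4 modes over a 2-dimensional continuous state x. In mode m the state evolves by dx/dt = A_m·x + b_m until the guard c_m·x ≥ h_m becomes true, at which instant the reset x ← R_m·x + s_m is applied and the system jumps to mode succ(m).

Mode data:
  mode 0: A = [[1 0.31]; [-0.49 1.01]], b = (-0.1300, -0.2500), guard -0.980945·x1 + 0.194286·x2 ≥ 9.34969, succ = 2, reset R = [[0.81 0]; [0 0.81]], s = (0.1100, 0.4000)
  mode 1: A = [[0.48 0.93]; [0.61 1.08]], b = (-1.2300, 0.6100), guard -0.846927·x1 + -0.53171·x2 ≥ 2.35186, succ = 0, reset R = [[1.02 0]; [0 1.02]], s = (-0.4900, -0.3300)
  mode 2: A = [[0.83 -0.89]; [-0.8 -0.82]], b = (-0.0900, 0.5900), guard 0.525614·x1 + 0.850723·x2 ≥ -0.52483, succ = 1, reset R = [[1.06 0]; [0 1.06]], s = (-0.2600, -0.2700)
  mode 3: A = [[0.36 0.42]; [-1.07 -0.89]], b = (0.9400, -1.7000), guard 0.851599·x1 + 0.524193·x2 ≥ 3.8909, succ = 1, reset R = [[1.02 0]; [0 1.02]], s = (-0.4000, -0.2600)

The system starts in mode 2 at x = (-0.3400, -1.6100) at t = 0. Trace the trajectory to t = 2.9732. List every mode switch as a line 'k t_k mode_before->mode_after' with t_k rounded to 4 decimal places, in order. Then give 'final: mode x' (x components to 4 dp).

1 0.5819 2->1
2 1.1371 1->0
3 2.3880 0->2
final: 2 -13.4739 3.1981

Mode 2: guard c·x = -0.5248 hit at Δt = 0.5819 (t = 0.5819), x⁻ = (0.1397, -0.7032) → reset → x⁺ = (-0.1120, -1.0154), jump to mode 1
Mode 1: guard c·x = 2.3519 hit at Δt = 0.5552 (t = 1.1371), x⁻ = (-1.6866, -1.7367) → reset → x⁺ = (-2.2104, -2.1014), jump to mode 0
Mode 0: guard c·x = 9.3497 hit at Δt = 1.2509 (t = 2.3880), x⁻ = (-10.0212, -2.4732) → reset → x⁺ = (-8.0071, -1.6033), jump to mode 2
Mode 2: flow for 0.5852 to horizon, guard not reached → x = (-13.4739, 3.1981)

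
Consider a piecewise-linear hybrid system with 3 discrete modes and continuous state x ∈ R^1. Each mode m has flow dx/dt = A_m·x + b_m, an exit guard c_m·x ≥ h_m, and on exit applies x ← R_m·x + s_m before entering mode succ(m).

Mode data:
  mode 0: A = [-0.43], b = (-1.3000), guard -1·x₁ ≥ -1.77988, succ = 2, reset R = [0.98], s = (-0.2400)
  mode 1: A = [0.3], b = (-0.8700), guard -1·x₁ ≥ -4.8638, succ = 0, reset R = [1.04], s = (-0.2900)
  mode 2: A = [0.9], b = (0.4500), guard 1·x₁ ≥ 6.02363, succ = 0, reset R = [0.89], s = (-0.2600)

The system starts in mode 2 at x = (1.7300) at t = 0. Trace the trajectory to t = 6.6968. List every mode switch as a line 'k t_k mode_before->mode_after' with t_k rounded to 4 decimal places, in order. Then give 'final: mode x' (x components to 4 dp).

1 1.1927 2->0
2 2.4150 0->2
3 3.7263 2->0
4 4.9486 0->2
5 6.2598 2->0
final: 0 3.7094

Mode 2: guard c·x = 6.0236 hit at Δt = 1.1927 (t = 1.1927), x⁻ = (6.0236) → reset → x⁺ = (5.1010), jump to mode 0
Mode 0: guard c·x = -1.7799 hit at Δt = 1.2223 (t = 2.4150), x⁻ = (1.7799) → reset → x⁺ = (1.5043), jump to mode 2
Mode 2: guard c·x = 6.0236 hit at Δt = 1.3113 (t = 3.7263), x⁻ = (6.0236) → reset → x⁺ = (5.1010), jump to mode 0
Mode 0: guard c·x = -1.7799 hit at Δt = 1.2223 (t = 4.9486), x⁻ = (1.7799) → reset → x⁺ = (1.5043), jump to mode 2
Mode 2: guard c·x = 6.0236 hit at Δt = 1.3113 (t = 6.2598), x⁻ = (6.0236) → reset → x⁺ = (5.1010), jump to mode 0
Mode 0: flow for 0.4370 to horizon, guard not reached → x = (3.7094)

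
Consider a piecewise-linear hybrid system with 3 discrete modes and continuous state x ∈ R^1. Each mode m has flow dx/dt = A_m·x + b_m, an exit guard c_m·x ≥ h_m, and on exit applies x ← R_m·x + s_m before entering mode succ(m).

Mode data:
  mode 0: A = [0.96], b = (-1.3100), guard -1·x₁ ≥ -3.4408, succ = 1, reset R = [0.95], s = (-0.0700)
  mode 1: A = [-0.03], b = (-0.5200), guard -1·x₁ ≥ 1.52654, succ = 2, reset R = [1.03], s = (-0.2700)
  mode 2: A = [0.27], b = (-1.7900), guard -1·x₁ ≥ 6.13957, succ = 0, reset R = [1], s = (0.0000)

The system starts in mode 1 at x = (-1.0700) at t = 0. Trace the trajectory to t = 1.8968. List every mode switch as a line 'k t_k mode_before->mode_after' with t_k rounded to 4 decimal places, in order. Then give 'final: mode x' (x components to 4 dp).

Mode 1: guard c·x = 1.5265 hit at Δt = 0.9491 (t = 0.9491), x⁻ = (-1.5265) → reset → x⁺ = (-1.8423), jump to mode 2
Mode 2: flow for 0.9477 to horizon, guard not reached → x = (-4.3127)

1 0.9491 1->2
final: 2 -4.3127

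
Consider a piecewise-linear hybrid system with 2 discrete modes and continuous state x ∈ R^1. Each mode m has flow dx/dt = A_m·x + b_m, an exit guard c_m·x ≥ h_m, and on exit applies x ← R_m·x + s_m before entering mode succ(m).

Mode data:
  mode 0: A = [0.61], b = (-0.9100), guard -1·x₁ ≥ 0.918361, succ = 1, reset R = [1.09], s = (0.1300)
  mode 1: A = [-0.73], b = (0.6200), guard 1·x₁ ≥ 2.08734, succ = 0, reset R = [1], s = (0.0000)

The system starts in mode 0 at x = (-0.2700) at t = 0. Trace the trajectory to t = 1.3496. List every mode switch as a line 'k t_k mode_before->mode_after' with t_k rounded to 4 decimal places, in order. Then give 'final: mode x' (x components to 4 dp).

1 0.5137 0->1
final: 1 -0.0852

Mode 0: guard c·x = 0.9184 hit at Δt = 0.5137 (t = 0.5137), x⁻ = (-0.9184) → reset → x⁺ = (-0.8710), jump to mode 1
Mode 1: flow for 0.8359 to horizon, guard not reached → x = (-0.0852)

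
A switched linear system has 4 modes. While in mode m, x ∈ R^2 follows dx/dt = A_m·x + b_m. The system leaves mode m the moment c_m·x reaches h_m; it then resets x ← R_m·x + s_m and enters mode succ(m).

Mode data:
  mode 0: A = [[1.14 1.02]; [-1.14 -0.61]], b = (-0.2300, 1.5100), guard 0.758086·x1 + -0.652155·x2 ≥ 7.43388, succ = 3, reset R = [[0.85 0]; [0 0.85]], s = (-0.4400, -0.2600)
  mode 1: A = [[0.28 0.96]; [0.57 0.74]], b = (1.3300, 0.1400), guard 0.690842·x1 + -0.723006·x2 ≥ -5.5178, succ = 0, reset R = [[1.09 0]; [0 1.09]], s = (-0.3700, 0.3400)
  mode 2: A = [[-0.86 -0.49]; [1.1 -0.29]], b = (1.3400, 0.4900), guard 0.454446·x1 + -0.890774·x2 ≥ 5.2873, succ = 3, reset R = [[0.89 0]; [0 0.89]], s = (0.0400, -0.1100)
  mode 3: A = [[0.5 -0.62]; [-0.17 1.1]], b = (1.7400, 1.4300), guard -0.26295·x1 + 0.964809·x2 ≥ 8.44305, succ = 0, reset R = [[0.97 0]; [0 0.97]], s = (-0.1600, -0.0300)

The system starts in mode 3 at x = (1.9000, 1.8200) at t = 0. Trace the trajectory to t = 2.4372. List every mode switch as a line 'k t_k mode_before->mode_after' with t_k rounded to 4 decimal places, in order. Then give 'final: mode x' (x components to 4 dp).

1 1.1858 3->0
2 1.9472 0->3
final: 3 12.2551 2.1050

Mode 3: guard c·x = 8.4430 hit at Δt = 1.1858 (t = 1.1858), x⁻ = (1.8351, 9.2511) → reset → x⁺ = (1.6201, 8.9436), jump to mode 0
Mode 0: guard c·x = 7.4339 hit at Δt = 0.7614 (t = 1.9472), x⁻ = (11.4547, 1.9164) → reset → x⁺ = (9.2965, 1.3689), jump to mode 3
Mode 3: flow for 0.4900 to horizon, guard not reached → x = (12.2551, 2.1050)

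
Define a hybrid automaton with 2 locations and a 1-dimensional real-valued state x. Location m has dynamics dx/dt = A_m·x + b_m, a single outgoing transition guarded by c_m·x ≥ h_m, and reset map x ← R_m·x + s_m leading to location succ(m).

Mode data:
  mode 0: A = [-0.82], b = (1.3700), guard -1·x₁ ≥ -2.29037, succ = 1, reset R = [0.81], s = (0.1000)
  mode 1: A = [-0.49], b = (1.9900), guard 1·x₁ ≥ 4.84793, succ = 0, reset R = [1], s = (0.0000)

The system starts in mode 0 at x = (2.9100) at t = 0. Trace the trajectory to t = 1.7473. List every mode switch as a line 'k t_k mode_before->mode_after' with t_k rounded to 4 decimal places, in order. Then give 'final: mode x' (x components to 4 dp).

Mode 0: guard c·x = -2.2904 hit at Δt = 0.8453 (t = 0.8453), x⁻ = (2.2904) → reset → x⁺ = (1.9552), jump to mode 1
Mode 1: flow for 0.9020 to horizon, guard not reached → x = (2.7076)

1 0.8453 0->1
final: 1 2.7076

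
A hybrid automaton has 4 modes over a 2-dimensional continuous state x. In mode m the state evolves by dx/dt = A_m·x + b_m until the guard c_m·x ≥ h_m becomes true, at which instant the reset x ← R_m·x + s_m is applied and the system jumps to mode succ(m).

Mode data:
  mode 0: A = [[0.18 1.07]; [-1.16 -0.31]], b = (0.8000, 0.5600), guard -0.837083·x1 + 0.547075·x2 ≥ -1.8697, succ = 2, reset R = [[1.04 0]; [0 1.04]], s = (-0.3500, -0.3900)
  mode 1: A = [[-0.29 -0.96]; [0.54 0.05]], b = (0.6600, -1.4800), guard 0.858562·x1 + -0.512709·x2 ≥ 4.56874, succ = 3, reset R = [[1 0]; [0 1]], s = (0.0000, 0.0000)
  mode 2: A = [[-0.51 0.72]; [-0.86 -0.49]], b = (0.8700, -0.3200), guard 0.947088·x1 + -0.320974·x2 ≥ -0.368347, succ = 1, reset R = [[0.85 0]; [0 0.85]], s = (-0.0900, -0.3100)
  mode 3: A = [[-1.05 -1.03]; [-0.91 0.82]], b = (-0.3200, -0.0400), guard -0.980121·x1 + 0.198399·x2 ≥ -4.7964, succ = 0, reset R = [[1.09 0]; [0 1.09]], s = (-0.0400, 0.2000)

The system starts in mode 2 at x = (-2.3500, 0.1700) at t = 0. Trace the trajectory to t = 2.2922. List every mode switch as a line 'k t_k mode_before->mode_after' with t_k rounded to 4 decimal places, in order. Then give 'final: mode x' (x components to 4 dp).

Mode 2: guard c·x = -0.3683 hit at Δt = 1.1409 (t = 1.1409), x⁻ = (-0.1748, 0.6318) → reset → x⁺ = (-0.2386, 0.2270), jump to mode 1
Mode 1: flow for 1.1513 to horizon, guard not reached → x = (1.0850, -1.3145)

1 1.1409 2->1
final: 1 1.0850 -1.3145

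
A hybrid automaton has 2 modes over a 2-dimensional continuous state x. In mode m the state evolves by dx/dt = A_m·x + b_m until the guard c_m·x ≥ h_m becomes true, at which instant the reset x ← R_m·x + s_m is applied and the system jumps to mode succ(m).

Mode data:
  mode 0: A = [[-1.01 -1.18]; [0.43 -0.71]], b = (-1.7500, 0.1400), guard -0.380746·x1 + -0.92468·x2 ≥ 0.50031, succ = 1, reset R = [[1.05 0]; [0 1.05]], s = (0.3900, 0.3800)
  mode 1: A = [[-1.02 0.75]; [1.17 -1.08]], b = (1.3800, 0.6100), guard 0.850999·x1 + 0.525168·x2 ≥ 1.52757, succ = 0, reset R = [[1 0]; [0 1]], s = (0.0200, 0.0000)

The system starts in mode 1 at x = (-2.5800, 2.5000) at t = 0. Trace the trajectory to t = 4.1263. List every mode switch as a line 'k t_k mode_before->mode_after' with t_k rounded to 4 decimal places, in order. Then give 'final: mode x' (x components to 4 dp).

1 1.4741 1->0
2 3.0025 0->1
final: 1 0.6960 0.5901

Mode 1: guard c·x = 1.5276 hit at Δt = 1.4741 (t = 1.4741), x⁻ = (1.1000, 1.1263) → reset → x⁺ = (1.1200, 1.1263), jump to mode 0
Mode 0: guard c·x = 0.5003 hit at Δt = 1.5284 (t = 3.0025), x⁻ = (-1.6157, 0.1242) → reset → x⁺ = (-1.3065, 0.5104), jump to mode 1
Mode 1: flow for 1.1238 to horizon, guard not reached → x = (0.6960, 0.5901)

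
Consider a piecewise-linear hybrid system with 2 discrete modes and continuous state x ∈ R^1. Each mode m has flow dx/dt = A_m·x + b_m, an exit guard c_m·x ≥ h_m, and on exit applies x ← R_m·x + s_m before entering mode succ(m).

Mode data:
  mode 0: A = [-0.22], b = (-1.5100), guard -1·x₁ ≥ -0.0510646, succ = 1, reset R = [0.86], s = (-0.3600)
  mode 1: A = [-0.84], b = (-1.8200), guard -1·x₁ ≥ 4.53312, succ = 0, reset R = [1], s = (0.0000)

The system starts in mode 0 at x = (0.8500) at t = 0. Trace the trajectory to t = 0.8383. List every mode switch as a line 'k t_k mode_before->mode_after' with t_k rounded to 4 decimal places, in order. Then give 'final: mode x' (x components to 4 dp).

Mode 0: guard c·x = -0.0511 hit at Δt = 0.4970 (t = 0.4970), x⁻ = (0.0511) → reset → x⁺ = (-0.3161), jump to mode 1
Mode 1: flow for 0.3413 to horizon, guard not reached → x = (-0.7774)

1 0.4970 0->1
final: 1 -0.7774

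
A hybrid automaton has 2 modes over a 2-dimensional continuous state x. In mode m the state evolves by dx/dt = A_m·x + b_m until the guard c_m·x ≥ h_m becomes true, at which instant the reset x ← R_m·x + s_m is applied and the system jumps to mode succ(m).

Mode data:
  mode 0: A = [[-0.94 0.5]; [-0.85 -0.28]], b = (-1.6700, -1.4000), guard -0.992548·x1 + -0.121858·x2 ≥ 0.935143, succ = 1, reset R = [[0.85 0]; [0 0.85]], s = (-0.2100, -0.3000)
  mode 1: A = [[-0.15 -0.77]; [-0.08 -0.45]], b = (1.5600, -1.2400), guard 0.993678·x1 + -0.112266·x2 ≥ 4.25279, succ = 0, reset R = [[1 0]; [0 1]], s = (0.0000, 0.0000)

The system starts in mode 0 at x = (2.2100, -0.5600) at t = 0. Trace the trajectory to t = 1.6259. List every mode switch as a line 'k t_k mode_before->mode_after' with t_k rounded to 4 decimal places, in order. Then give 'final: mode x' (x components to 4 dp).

1 0.9742 0->1
final: 1 1.2459 -2.2059

Mode 0: guard c·x = 0.9351 hit at Δt = 0.9742 (t = 0.9742), x⁻ = (-0.6964, -2.0019) → reset → x⁺ = (-0.8019, -2.0016), jump to mode 1
Mode 1: flow for 0.6517 to horizon, guard not reached → x = (1.2459, -2.2059)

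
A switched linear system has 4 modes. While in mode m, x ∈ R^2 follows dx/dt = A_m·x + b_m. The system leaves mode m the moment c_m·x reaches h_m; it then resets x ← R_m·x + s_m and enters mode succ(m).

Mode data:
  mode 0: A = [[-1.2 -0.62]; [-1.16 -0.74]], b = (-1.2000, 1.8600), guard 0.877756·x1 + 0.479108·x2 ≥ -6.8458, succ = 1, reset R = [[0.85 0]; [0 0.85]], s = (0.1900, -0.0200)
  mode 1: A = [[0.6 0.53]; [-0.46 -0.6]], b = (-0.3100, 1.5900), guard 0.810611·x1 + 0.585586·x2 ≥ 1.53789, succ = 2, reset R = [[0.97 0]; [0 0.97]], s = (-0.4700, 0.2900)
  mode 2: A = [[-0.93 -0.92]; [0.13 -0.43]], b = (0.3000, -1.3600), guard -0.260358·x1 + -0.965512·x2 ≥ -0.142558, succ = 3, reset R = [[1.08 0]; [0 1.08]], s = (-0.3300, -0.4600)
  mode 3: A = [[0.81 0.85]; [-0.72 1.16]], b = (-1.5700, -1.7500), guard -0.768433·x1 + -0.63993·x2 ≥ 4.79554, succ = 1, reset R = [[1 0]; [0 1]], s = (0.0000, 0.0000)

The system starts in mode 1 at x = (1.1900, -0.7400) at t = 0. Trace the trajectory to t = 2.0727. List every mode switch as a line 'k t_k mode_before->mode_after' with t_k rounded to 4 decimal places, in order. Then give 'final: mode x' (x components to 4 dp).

1 1.0466 1->2
2 1.5458 2->3
final: 3 -1.0209 -2.1699

Mode 1: guard c·x = 1.5379 hit at Δt = 1.0466 (t = 1.0466), x⁻ = (1.6426, 0.3524) → reset → x⁺ = (1.1234, 0.6318), jump to mode 2
Mode 2: guard c·x = -0.1426 hit at Δt = 0.4992 (t = 1.5458), x⁻ = (0.7324, -0.0498) → reset → x⁺ = (0.4610, -0.5138), jump to mode 3
Mode 3: flow for 0.5269 to horizon, guard not reached → x = (-1.0209, -2.1699)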